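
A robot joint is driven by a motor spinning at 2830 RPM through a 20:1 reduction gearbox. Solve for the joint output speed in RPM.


omega_joint = omega_motor / N = 2830 / 20 = 141.5000

141.5000 RPM


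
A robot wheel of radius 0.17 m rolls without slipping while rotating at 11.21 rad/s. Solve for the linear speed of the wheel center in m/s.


v = omega * r = 11.21 * 0.17 = 1.9057

1.9057 m/s


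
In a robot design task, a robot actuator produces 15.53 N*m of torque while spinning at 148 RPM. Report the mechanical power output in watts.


omega = 148 * 2*pi/60 = 15.498524 rad/s
P = tau * omega = 15.53 * 15.498524 = 240.6921

240.6921 W


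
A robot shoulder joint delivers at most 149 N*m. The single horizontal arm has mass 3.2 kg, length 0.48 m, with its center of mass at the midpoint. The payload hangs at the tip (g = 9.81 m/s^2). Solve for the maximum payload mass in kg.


tau_arm = m_arm*g*(L/2) = 3.2*9.81*0.48/2 = 7.5341 N*m
tau_payload = tau_max - tau_arm = 149 - 7.5341 = 141.4659
m_payload = tau_payload / (g*L) = 141.4659 / (9.81*0.48) = 30.0429

30.0429 kg


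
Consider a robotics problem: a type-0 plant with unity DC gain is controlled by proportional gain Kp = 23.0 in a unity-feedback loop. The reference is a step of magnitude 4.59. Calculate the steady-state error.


e_ss = R/(1 + Kp) = 4.59/(1 + 23.0) = 4.59/24.0000 = 0.1913

0.1913


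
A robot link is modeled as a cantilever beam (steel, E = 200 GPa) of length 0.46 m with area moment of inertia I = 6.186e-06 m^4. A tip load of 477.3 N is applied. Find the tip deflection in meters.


delta = F*L^3/(3*E*I) = 477.3*0.46^3/(3*2.000e+11*6.186e-06)
      = 46.4584728/3711600 = 1.2517e-05

1.2517e-05 m


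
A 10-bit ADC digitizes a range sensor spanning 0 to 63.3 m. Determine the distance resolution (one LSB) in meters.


res = range / 2^n = 63.3/2^10 = 63.3/1024 = 0.0618

0.0618 m


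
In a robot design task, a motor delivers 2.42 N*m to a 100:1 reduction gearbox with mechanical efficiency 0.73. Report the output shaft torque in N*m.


tau_out = tau_in * N * eta = 2.42 * 100 * 0.73 = 176.6600

176.6600 N*m


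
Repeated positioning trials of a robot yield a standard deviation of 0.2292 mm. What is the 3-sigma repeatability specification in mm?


repeatability = 3*sigma = 3*0.2292 = 0.6876

0.6876 mm


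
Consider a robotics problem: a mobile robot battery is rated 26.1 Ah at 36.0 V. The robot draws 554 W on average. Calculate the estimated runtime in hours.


E = 26.1*36.0 = 939.6000 Wh
t = E/P = 939.6000/554 = 1.6960

1.6960 hours


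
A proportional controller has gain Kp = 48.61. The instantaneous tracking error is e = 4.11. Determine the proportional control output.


u_P = Kp * e = 48.61 * 4.11 = 199.7871

199.7871


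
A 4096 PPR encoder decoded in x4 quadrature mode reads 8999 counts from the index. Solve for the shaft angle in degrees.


angle = counts * 360 / (PPR*4) = 8999 * 360 / 16384 = 197.7319

197.7319 degrees


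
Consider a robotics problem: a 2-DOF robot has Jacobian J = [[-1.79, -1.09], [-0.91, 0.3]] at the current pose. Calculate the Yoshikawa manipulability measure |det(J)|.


det(J) = -1.79*0.3 - (-1.09)*(-0.91) = -1.5289
|det(J)| = 1.5289

1.5289


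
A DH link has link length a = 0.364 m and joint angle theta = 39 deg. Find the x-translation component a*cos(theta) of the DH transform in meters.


a*cos(theta) = 0.364*cos(39 deg) = 0.2829

0.2829 m


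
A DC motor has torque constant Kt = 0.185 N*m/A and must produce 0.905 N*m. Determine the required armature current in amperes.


I = tau / Kt = 0.905/0.185 = 4.8919

4.8919 A


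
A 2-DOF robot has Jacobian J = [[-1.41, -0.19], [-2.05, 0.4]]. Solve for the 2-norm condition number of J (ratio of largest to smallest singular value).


JJ^T eigenvalues: trace(JJ^T) = 6.3867, det(JJ^T) = det(J)^2 = 0.90916225
s_max^2 = (6.3867 + sqrt(37.15328789))/2 = 6.24102485
s_min^2 = (6.3867 - sqrt(37.15328789))/2 = 0.14567515
kappa = s_max/s_min = sqrt(6.24102485/0.14567515) = 6.5454

6.5454


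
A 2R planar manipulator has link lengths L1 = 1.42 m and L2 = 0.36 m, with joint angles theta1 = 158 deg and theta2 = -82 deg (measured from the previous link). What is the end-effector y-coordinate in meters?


y = L1*sin(th1) + L2*sin(th1+th2) = 1.42*sin(158 deg) + 0.36*sin(76 deg) = 0.8812

0.8812 m


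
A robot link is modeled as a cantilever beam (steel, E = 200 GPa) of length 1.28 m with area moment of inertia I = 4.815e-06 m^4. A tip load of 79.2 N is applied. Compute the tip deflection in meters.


delta = F*L^3/(3*E*I) = 79.2*1.28^3/(3*2.000e+11*4.815e-06)
      = 166.0944384/2889000 = 5.7492e-05

5.7492e-05 m


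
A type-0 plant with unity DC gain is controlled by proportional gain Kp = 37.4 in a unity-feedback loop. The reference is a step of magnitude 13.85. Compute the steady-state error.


e_ss = R/(1 + Kp) = 13.85/(1 + 37.4) = 13.85/38.4000 = 0.3607

0.3607


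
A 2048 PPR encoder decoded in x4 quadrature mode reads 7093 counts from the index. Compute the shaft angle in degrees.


angle = counts * 360 / (PPR*4) = 7093 * 360 / 8192 = 311.7041

311.7041 degrees


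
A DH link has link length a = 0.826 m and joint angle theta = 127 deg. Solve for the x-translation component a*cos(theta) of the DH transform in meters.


a*cos(theta) = 0.826*cos(127 deg) = -0.4971

-0.4971 m


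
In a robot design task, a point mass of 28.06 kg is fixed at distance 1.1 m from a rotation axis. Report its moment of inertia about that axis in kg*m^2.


I = m*r^2 = 28.06*1.1^2 = 33.9526

33.9526 kg*m^2


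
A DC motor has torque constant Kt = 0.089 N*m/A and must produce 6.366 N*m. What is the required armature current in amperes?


I = tau / Kt = 6.366/0.089 = 71.5281

71.5281 A


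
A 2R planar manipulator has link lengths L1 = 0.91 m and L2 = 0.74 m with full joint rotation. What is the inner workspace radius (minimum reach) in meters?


r_min = |L1 - L2| = |0.91 - 0.74| = 0.1700

0.1700 m


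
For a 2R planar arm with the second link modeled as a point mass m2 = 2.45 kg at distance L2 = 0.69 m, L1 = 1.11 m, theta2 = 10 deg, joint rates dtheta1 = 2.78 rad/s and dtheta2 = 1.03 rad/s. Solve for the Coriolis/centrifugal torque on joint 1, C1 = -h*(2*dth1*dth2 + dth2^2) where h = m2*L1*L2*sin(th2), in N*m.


h = m2*L1*L2*sin(th2) = 2.45*1.11*0.69*sin(10 deg) = 0.325843
C1 = -h*(2*2.78*1.03 + 1.03^2) = -0.325843*6.7877 = -2.2117

-2.2117 N*m


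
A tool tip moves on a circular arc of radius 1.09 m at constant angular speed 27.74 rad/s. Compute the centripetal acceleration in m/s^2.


a_c = omega^2 * r = 27.74^2 * 1.09 = 838.7633

838.7633 m/s^2


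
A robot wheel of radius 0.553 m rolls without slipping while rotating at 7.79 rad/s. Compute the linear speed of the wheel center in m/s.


v = omega * r = 7.79 * 0.553 = 4.3079

4.3079 m/s


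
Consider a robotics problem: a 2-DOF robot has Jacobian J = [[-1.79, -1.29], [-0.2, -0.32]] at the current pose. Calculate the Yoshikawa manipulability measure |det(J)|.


det(J) = -1.79*-0.32 - (-1.29)*(-0.2) = 0.3148
|det(J)| = 0.3148

0.3148


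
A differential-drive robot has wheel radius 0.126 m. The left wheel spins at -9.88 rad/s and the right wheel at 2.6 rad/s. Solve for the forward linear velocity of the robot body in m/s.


v = r*(wR + wL)/2 = 0.126*(2.6 + -9.88)/2 = -0.4586

-0.4586 m/s


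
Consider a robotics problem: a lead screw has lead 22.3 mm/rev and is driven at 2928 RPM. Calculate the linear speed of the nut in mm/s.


v = lead * (RPM/60) = 22.3*2928/60 = 1088.2400

1088.2400 mm/s


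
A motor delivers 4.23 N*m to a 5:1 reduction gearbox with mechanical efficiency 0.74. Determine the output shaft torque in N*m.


tau_out = tau_in * N * eta = 4.23 * 5 * 0.74 = 15.6510

15.6510 N*m


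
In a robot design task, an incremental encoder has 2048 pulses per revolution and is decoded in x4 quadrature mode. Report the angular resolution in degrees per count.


resolution = 360 / (PPR * 4) = 360 / 8192 = 0.0439

0.0439 degrees


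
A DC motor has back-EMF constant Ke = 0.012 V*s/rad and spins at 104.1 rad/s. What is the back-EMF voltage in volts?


V_emf = Ke * omega = 0.012*104.1 = 1.2492

1.2492 V


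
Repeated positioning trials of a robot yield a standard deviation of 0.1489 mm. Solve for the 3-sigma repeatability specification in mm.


repeatability = 3*sigma = 3*0.1489 = 0.4467

0.4467 mm


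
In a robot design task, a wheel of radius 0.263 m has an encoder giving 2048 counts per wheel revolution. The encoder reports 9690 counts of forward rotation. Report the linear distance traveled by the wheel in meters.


revs = 9690/2048 = 4.731445
d = revs * 2*pi*r = 4.731445 * 2*pi*0.263 = 7.8186

7.8186 m


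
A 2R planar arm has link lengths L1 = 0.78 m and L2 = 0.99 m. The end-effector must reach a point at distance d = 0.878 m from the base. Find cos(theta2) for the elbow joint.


cos(th2) = (d^2 - L1^2 - L2^2)/(2*L1*L2) = (0.878^2 - 0.78^2 - 0.99^2)/(2*0.78*0.99) = -0.5294

-0.5294


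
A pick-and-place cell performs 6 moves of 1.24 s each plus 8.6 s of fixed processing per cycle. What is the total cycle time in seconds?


T = 6*1.24 + 8.6 = 16.0400

16.0400 s


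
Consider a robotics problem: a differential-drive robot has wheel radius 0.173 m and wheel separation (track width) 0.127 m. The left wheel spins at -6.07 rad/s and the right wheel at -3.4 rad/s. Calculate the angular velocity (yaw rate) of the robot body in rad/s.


omega = r*(wR - wL)/L = 0.173*(-3.4 - (-6.07))/0.127 = 3.6371

3.6371 rad/s


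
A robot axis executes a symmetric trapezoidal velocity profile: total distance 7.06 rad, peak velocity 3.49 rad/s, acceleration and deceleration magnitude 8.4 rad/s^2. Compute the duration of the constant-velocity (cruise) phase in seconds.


t_acc = v/a = 0.415476 s, d_acc = v^2/(2a) = 0.725006 rad each
d_cruise = 7.06 - 2*0.725006 = 5.609988 rad
t_cruise = d_cruise/v = 5.609988/3.49 = 1.6074

1.6074 s


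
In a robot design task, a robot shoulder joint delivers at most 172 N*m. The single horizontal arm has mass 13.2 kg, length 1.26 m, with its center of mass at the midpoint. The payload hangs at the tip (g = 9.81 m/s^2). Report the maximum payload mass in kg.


tau_arm = m_arm*g*(L/2) = 13.2*9.81*1.26/2 = 81.5800 N*m
tau_payload = tau_max - tau_arm = 172 - 81.5800 = 90.4200
m_payload = tau_payload / (g*L) = 90.4200 / (9.81*1.26) = 7.3152

7.3152 kg


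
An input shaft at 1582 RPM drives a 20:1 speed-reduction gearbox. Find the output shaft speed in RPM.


omega_out = omega_in / N = 1582 / 20 = 79.1000

79.1000 RPM


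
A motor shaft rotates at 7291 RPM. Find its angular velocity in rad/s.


omega = 7291 * 2*pi/60 = 763.5117

763.5117 rad/s


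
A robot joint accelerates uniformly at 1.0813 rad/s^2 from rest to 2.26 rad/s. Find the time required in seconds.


t = delta_omega / alpha = 2.26 / 1.0813 = 2.0901

2.0901 s


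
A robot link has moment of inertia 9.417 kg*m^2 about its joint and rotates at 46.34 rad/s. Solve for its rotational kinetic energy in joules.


KE = (1/2)*I*omega^2 = 0.5*9.417*46.34^2 = 10111.0122

10111.0122 J


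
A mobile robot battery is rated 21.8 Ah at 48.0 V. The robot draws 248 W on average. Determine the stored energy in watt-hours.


E = capacity * V = 21.8*48.0 = 1046.4000

1046.4000 Wh


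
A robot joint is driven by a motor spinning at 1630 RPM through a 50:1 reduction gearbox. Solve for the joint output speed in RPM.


omega_joint = omega_motor / N = 1630 / 50 = 32.6000

32.6000 RPM


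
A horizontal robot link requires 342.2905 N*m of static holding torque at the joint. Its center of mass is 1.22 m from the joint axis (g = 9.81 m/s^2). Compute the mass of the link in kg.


m = tau / (g*L) = 342.2905 / (9.81 * 1.22) = 28.6000

28.6000 kg


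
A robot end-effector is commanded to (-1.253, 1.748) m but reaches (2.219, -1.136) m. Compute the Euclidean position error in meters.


dx = 2.219 - (-1.253) = 3.4720, dy = -1.136 - (1.748) = -2.8840
err = sqrt(12.054784 + 8.317456) = 4.5136

4.5136 m


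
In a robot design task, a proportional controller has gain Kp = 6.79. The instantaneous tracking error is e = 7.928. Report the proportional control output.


u_P = Kp * e = 6.79 * 7.928 = 53.8311

53.8311


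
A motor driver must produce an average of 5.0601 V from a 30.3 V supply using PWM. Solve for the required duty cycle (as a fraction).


D = V_avg/V_supply = 5.0601/30.3 = 0.1670

0.1670


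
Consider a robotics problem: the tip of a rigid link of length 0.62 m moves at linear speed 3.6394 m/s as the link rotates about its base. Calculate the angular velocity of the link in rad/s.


omega = v / L = 3.6394 / 0.62 = 5.8700

5.8700 rad/s


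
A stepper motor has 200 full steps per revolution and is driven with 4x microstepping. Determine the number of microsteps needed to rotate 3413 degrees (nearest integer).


step_size = 360/(200*4) = 360/800 = 0.450000 deg
n = 3413/(360/800) = 3413*800/360 = 7584.4444 -> 7584

7584 steps


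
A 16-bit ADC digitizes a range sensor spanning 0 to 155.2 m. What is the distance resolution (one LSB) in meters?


res = range / 2^n = 155.2/2^16 = 155.2/65536 = 0.0024

0.0024 m


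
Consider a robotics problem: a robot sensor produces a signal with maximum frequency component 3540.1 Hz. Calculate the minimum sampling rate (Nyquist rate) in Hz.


f_s,min = 2*f_max = 2*3540.1 = 7080.2000

7080.2000 Hz


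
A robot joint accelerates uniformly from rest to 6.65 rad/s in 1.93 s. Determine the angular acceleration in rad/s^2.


alpha = delta_omega / t = 6.65 / 1.93 = 3.4456

3.4456 rad/s^2


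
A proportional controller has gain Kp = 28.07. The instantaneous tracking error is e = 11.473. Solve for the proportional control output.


u_P = Kp * e = 28.07 * 11.473 = 322.0471

322.0471


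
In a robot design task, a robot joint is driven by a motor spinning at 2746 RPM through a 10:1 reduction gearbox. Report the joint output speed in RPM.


omega_joint = omega_motor / N = 2746 / 10 = 274.6000

274.6000 RPM


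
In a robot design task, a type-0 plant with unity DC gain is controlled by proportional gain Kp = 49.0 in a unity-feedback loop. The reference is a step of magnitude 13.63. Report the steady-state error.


e_ss = R/(1 + Kp) = 13.63/(1 + 49.0) = 13.63/50.0000 = 0.2726

0.2726


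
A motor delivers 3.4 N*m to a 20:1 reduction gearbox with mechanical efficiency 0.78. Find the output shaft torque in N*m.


tau_out = tau_in * N * eta = 3.4 * 20 * 0.78 = 53.0400

53.0400 N*m


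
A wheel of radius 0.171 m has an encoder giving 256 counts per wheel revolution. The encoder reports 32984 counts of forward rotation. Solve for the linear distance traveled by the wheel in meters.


revs = 32984/256 = 128.843750
d = revs * 2*pi*r = 128.843750 * 2*pi*0.171 = 138.4329

138.4329 m


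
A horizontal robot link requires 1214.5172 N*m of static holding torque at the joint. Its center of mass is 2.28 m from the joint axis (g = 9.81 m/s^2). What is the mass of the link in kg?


m = tau / (g*L) = 1214.5172 / (9.81 * 2.28) = 54.3000

54.3000 kg


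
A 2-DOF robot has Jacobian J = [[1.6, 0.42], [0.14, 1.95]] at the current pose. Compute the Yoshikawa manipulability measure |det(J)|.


det(J) = 1.6*1.95 - (0.42)*(0.14) = 3.0612
|det(J)| = 3.0612

3.0612


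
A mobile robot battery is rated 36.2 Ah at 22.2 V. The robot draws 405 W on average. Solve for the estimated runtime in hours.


E = 36.2*22.2 = 803.6400 Wh
t = E/P = 803.6400/405 = 1.9843

1.9843 hours


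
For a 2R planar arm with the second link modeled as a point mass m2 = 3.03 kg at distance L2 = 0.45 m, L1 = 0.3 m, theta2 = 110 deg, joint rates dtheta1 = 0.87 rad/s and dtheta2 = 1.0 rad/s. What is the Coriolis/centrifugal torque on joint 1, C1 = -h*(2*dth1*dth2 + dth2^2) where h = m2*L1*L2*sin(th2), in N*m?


h = m2*L1*L2*sin(th2) = 3.03*0.3*0.45*sin(110 deg) = 0.384381
C1 = -h*(2*0.87*1.0 + 1.0^2) = -0.384381*2.7400 = -1.0532

-1.0532 N*m


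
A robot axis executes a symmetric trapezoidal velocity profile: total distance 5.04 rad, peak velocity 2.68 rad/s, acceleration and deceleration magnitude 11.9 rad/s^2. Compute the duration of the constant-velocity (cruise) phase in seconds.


t_acc = v/a = 0.225210 s, d_acc = v^2/(2a) = 0.301782 rad each
d_cruise = 5.04 - 2*0.301782 = 4.436436 rad
t_cruise = d_cruise/v = 4.436436/2.68 = 1.6554

1.6554 s


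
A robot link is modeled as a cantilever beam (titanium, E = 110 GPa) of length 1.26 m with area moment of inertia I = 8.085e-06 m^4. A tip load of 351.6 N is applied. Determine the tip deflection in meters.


delta = F*L^3/(3*E*I) = 351.6*1.26^3/(3*1.100e+11*8.085e-06)
      = 703.3322016/2668050 = 2.6361e-04

2.6361e-04 m


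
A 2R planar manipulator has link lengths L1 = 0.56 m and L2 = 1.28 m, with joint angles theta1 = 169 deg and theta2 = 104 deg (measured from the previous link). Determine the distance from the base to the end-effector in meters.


x = L1*cos(th1) + L2*cos(th1+th2) = -0.482721
y = L1*sin(th1) + L2*sin(th1+th2) = -1.171393
d = sqrt(x^2 + y^2) = sqrt(0.233020 + 1.372162) = 1.2670

1.2670 m


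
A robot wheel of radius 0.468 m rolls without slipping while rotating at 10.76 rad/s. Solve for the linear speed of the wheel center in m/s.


v = omega * r = 10.76 * 0.468 = 5.0357

5.0357 m/s


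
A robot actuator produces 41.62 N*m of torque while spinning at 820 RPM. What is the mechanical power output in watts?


omega = 820 * 2*pi/60 = 85.870199 rad/s
P = tau * omega = 41.62 * 85.870199 = 3573.9177

3573.9177 W


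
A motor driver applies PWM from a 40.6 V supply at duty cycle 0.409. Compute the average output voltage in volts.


V_avg = V_supply * D = 40.6*0.409 = 16.6054

16.6054 V


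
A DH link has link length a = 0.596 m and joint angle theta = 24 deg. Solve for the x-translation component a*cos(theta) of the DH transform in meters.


a*cos(theta) = 0.596*cos(24 deg) = 0.5445

0.5445 m


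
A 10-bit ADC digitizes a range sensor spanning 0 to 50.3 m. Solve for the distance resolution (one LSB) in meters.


res = range / 2^n = 50.3/2^10 = 50.3/1024 = 0.0491

0.0491 m


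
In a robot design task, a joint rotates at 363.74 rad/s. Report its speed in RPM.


RPM = 363.74 * 60/(2*pi) = 3473.4611

3473.4611 RPM


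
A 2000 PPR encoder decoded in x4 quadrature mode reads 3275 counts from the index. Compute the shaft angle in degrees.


angle = counts * 360 / (PPR*4) = 3275 * 360 / 8000 = 147.3750

147.3750 degrees


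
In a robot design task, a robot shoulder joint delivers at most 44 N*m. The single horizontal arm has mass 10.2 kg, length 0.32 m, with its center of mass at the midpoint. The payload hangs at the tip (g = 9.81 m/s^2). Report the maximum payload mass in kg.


tau_arm = m_arm*g*(L/2) = 10.2*9.81*0.32/2 = 16.0099 N*m
tau_payload = tau_max - tau_arm = 44 - 16.0099 = 27.9901
m_payload = tau_payload / (g*L) = 27.9901 / (9.81*0.32) = 8.9163

8.9163 kg


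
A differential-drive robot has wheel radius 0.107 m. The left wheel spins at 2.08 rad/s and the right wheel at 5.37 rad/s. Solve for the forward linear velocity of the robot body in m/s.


v = r*(wR + wL)/2 = 0.107*(5.37 + 2.08)/2 = 0.3986

0.3986 m/s


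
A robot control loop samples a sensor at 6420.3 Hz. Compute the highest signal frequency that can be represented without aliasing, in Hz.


f_max = f_s/2 = 6420.3/2 = 3210.1500

3210.1500 Hz


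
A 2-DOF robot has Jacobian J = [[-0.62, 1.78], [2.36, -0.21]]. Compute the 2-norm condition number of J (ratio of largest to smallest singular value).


JJ^T eigenvalues: trace(JJ^T) = 9.1665, det(JJ^T) = det(J)^2 = 16.56978436
s_max^2 = (9.1665 + sqrt(17.74558481))/2 = 6.68952543
s_min^2 = (9.1665 - sqrt(17.74558481))/2 = 2.47697457
kappa = s_max/s_min = sqrt(6.68952543/2.47697457) = 1.6434

1.6434


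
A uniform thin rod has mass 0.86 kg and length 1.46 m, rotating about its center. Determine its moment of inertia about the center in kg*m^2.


I = (1/12)*m*L^2 = (1/12)*0.86*1.46^2 = 0.1528

0.1528 kg*m^2


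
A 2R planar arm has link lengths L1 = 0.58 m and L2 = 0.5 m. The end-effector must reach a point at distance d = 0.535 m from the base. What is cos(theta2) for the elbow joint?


cos(th2) = (d^2 - L1^2 - L2^2)/(2*L1*L2) = (0.535^2 - 0.58^2 - 0.5^2)/(2*0.58*0.5) = -0.5175

-0.5175


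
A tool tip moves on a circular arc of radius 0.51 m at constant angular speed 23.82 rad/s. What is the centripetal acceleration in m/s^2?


a_c = omega^2 * r = 23.82^2 * 0.51 = 289.3701

289.3701 m/s^2


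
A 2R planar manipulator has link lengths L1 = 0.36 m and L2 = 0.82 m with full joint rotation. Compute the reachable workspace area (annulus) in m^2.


r_max = L1 + L2 = 1.1800, r_min = |L1 - L2| = 0.4600
A = pi*(r_max^2 - r_min^2) = pi*(1.3924 - 0.2116) = 3.7096

3.7096 m^2


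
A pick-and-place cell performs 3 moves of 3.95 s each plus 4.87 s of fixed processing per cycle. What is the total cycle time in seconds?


T = 3*3.95 + 4.87 = 16.7200

16.7200 s


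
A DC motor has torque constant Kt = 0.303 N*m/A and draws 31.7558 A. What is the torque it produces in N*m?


tau = Kt * I = 0.303*31.7558 = 9.6220

9.6220 N*m


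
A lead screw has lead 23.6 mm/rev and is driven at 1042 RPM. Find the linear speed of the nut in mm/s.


v = lead * (RPM/60) = 23.6*1042/60 = 409.8533

409.8533 mm/s


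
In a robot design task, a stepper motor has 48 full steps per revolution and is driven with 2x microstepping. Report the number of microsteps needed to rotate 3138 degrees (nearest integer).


step_size = 360/(48*2) = 360/96 = 3.750000 deg
n = 3138/(360/96) = 3138*96/360 = 836.8000 -> 837

837 steps


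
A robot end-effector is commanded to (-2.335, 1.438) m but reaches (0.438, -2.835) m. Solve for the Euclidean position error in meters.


dx = 0.438 - (-2.335) = 2.7730, dy = -2.835 - (1.438) = -4.2730
err = sqrt(7.689529 + 18.258529) = 5.0939

5.0939 m


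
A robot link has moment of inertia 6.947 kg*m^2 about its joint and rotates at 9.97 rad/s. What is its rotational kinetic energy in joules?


KE = (1/2)*I*omega^2 = 0.5*6.947*9.97^2 = 345.2690

345.2690 J


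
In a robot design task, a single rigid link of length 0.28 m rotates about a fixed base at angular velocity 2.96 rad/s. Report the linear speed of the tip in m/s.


v = L*omega = 0.28 * 2.96 = 0.8288

0.8288 m/s


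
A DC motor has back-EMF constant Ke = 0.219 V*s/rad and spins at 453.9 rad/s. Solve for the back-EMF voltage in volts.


V_emf = Ke * omega = 0.219*453.9 = 99.4041

99.4041 V


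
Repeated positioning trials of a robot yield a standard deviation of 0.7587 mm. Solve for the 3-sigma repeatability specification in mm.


repeatability = 3*sigma = 3*0.7587 = 2.2761

2.2761 mm


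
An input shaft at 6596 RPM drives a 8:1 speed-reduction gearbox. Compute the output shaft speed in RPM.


omega_out = omega_in / N = 6596 / 8 = 824.5000

824.5000 RPM


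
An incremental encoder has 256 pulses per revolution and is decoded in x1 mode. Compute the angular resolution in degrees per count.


resolution = 360 / (PPR * 1) = 360 / 256 = 1.4062

1.4062 degrees


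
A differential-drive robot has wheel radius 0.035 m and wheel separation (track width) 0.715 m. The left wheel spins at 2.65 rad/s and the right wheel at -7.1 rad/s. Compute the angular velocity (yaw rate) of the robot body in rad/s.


omega = r*(wR - wL)/L = 0.035*(-7.1 - (2.65))/0.715 = -0.4773

-0.4773 rad/s


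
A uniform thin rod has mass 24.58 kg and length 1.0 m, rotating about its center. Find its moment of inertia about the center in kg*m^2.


I = (1/12)*m*L^2 = (1/12)*24.58*1.0^2 = 2.0483

2.0483 kg*m^2


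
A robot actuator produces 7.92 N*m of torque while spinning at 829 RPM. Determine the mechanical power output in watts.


omega = 829 * 2*pi/60 = 86.812677 rad/s
P = tau * omega = 7.92 * 86.812677 = 687.5564

687.5564 W


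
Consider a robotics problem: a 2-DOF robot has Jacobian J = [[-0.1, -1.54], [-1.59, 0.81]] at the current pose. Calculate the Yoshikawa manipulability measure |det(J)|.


det(J) = -0.1*0.81 - (-1.54)*(-1.59) = -2.5296
|det(J)| = 2.5296

2.5296


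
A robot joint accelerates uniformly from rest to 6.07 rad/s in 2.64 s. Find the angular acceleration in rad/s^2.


alpha = delta_omega / t = 6.07 / 2.64 = 2.2992

2.2992 rad/s^2


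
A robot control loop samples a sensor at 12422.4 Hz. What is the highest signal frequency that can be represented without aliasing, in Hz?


f_max = f_s/2 = 12422.4/2 = 6211.2000

6211.2000 Hz


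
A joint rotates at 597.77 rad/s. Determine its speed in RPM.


RPM = 597.77 * 60/(2*pi) = 5708.2830

5708.2830 RPM


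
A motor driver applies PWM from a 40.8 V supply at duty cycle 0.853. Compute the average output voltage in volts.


V_avg = V_supply * D = 40.8*0.853 = 34.8024

34.8024 V


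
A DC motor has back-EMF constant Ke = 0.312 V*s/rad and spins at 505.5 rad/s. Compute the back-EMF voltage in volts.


V_emf = Ke * omega = 0.312*505.5 = 157.7160

157.7160 V


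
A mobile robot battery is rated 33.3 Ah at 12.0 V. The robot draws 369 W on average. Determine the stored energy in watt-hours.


E = capacity * V = 33.3*12.0 = 399.6000

399.6000 Wh


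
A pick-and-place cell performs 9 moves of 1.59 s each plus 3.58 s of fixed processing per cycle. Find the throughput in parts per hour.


T_cycle = 9*1.59 + 3.58 = 17.8900 s
rate = 3600/T = 201.2297

201.2297 parts/hour


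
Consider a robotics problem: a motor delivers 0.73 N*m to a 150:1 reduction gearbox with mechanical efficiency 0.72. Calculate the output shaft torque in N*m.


tau_out = tau_in * N * eta = 0.73 * 150 * 0.72 = 78.8400

78.8400 N*m


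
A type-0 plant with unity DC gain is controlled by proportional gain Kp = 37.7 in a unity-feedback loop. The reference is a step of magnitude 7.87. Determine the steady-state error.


e_ss = R/(1 + Kp) = 7.87/(1 + 37.7) = 7.87/38.7000 = 0.2034

0.2034


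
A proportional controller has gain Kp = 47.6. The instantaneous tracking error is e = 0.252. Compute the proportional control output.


u_P = Kp * e = 47.6 * 0.252 = 11.9952

11.9952


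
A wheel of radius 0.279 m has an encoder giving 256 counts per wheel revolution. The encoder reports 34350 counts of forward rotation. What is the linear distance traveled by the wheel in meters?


revs = 34350/256 = 134.179688
d = revs * 2*pi*r = 134.179688 * 2*pi*0.279 = 235.2182

235.2182 m


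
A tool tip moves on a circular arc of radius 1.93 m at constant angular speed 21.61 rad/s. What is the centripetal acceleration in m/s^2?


a_c = omega^2 * r = 21.61^2 * 1.93 = 901.2948

901.2948 m/s^2


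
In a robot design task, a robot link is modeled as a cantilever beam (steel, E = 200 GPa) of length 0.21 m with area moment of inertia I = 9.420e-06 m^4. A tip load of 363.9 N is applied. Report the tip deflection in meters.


delta = F*L^3/(3*E*I) = 363.9*0.21^3/(3*2.000e+11*9.420e-06)
      = 3.3700779/5652000 = 5.9626e-07

5.9626e-07 m


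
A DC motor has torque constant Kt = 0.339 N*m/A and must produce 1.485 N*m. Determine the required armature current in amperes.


I = tau / Kt = 1.485/0.339 = 4.3805

4.3805 A


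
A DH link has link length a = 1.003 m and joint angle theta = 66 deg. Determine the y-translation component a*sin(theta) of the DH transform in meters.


a*sin(theta) = 1.003*sin(66 deg) = 0.9163

0.9163 m


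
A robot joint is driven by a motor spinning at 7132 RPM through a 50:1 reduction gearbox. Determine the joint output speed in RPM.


omega_joint = omega_motor / N = 7132 / 50 = 142.6400

142.6400 RPM


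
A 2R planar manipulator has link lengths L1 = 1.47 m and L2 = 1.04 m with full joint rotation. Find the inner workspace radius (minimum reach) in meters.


r_min = |L1 - L2| = |1.47 - 1.04| = 0.4300

0.4300 m


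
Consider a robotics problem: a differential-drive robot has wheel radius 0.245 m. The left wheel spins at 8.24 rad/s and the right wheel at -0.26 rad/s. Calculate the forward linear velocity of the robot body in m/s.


v = r*(wR + wL)/2 = 0.245*(-0.26 + 8.24)/2 = 0.9776

0.9776 m/s


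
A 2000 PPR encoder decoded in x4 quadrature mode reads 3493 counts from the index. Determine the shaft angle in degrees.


angle = counts * 360 / (PPR*4) = 3493 * 360 / 8000 = 157.1850

157.1850 degrees


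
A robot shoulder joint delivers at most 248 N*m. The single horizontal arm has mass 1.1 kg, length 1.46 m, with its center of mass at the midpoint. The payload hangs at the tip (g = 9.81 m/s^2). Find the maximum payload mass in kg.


tau_arm = m_arm*g*(L/2) = 1.1*9.81*1.46/2 = 7.8774 N*m
tau_payload = tau_max - tau_arm = 248 - 7.8774 = 240.1226
m_payload = tau_payload / (g*L) = 240.1226 / (9.81*1.46) = 16.7653

16.7653 kg


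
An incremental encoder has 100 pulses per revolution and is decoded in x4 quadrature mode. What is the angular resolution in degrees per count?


resolution = 360 / (PPR * 4) = 360 / 400 = 0.9000

0.9000 degrees


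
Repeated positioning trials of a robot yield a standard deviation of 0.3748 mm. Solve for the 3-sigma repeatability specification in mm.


repeatability = 3*sigma = 3*0.3748 = 1.1244

1.1244 mm


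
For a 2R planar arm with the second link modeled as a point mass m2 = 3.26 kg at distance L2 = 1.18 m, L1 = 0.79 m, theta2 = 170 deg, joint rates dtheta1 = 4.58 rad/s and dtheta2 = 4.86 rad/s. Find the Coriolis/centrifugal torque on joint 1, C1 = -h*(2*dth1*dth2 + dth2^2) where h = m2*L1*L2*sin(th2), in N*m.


h = m2*L1*L2*sin(th2) = 3.26*0.79*1.18*sin(170 deg) = 0.527712
C1 = -h*(2*4.58*4.86 + 4.86^2) = -0.527712*68.1372 = -35.9568

-35.9568 N*m


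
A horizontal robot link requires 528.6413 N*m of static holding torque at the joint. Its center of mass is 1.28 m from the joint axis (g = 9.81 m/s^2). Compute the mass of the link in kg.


m = tau / (g*L) = 528.6413 / (9.81 * 1.28) = 42.1000

42.1000 kg


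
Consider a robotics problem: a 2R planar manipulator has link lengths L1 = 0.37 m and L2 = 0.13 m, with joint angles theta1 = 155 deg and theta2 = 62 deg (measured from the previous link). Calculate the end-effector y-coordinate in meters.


y = L1*sin(th1) + L2*sin(th1+th2) = 0.37*sin(155 deg) + 0.13*sin(217 deg) = 0.0781

0.0781 m


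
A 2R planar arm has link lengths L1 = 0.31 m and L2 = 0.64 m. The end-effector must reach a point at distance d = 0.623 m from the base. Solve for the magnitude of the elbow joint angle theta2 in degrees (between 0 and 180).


cos(th2) = (d^2 - L1^2 - L2^2)/(2*L1*L2) = (0.623^2 - 0.31^2 - 0.64^2)/(2*0.31*0.64) = -0.29629788
th2 = acos(-0.29629788) = 107.2354 deg

107.2354 degrees


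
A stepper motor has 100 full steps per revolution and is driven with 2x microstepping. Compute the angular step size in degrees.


step = 360/(100*2) = 360/200 = 1.8000

1.8000 degrees


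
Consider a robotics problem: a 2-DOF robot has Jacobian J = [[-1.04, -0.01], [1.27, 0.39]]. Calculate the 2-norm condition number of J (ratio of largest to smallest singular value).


JJ^T eigenvalues: trace(JJ^T) = 2.8467, det(JJ^T) = det(J)^2 = 0.15437041
s_max^2 = (2.8467 + sqrt(7.48621925))/2 = 2.79139781
s_min^2 = (2.8467 - sqrt(7.48621925))/2 = 0.05530219
kappa = s_max/s_min = sqrt(2.79139781/0.05530219) = 7.1046

7.1046


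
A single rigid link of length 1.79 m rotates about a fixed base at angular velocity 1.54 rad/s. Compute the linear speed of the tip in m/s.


v = L*omega = 1.79 * 1.54 = 2.7566

2.7566 m/s


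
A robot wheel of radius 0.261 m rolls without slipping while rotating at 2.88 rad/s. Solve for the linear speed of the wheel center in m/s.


v = omega * r = 2.88 * 0.261 = 0.7517

0.7517 m/s


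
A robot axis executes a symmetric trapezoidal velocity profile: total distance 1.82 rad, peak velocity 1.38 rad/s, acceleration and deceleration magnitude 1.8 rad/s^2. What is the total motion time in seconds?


t_acc = v/a = 1.38/1.8 = 0.766667 s
d_acc = v^2/(2a) = 0.529000 rad (each ramp)
d_cruise = 1.82 - 2*0.529000 = 0.762000 rad
t_cruise = 0.762000/1.38 = 0.552174 s
t_total = 2*0.766667 + 0.552174 = 2.0855

2.0855 s


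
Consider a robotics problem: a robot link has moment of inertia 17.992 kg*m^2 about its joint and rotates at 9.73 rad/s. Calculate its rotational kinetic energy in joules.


KE = (1/2)*I*omega^2 = 0.5*17.992*9.73^2 = 851.6774

851.6774 J


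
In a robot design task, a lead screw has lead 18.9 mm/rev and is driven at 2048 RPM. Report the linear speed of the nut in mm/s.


v = lead * (RPM/60) = 18.9*2048/60 = 645.1200

645.1200 mm/s


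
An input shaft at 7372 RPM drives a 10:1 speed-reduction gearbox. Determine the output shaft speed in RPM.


omega_out = omega_in / N = 7372 / 10 = 737.2000

737.2000 RPM


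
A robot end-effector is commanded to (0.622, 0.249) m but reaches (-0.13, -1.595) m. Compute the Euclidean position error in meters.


dx = -0.13 - (0.622) = -0.7520, dy = -1.595 - (0.249) = -1.8440
err = sqrt(0.565504 + 3.400336) = 1.9914

1.9914 m


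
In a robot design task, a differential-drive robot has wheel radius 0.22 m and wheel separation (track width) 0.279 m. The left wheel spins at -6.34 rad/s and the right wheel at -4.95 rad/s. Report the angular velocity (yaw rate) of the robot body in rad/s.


omega = r*(wR - wL)/L = 0.22*(-4.95 - (-6.34))/0.279 = 1.0961

1.0961 rad/s


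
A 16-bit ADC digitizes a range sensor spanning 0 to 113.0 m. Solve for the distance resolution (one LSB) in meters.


res = range / 2^n = 113.0/2^16 = 113.0/65536 = 0.0017

0.0017 m


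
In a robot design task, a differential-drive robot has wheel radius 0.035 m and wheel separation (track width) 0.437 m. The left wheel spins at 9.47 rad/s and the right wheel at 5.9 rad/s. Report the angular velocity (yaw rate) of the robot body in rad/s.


omega = r*(wR - wL)/L = 0.035*(5.9 - (9.47))/0.437 = -0.2859

-0.2859 rad/s


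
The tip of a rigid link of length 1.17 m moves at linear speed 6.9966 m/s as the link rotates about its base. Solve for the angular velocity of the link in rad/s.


omega = v / L = 6.9966 / 1.17 = 5.9800

5.9800 rad/s


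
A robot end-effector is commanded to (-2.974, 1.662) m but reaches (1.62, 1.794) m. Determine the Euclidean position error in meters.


dx = 1.62 - (-2.974) = 4.5940, dy = 1.794 - (1.662) = 0.1320
err = sqrt(21.104836 + 0.017424) = 4.5959

4.5959 m


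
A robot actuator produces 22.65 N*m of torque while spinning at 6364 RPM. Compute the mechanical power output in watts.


omega = 6364 * 2*pi/60 = 666.436522 rad/s
P = tau * omega = 22.65 * 666.436522 = 15094.7872

15094.7872 W


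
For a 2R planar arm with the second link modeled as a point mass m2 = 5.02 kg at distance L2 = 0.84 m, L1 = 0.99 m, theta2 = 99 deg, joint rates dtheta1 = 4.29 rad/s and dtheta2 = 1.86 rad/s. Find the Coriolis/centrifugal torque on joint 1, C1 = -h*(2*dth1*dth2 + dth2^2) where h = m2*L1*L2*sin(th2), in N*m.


h = m2*L1*L2*sin(th2) = 5.02*0.99*0.84*sin(99 deg) = 4.123235
C1 = -h*(2*4.29*1.86 + 1.86^2) = -4.123235*19.4184 = -80.0666

-80.0666 N*m


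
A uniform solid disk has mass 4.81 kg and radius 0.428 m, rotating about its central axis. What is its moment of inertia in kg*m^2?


I = (1/2)*m*R^2 = 0.5*4.81*0.428^2 = 0.4406

0.4406 kg*m^2


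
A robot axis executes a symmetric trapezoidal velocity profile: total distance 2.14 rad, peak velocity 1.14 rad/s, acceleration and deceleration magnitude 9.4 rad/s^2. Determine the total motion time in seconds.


t_acc = v/a = 1.14/9.4 = 0.121277 s
d_acc = v^2/(2a) = 0.069128 rad (each ramp)
d_cruise = 2.14 - 2*0.069128 = 2.001744 rad
t_cruise = 2.001744/1.14 = 1.755916 s
t_total = 2*0.121277 + 1.755916 = 1.9985

1.9985 s


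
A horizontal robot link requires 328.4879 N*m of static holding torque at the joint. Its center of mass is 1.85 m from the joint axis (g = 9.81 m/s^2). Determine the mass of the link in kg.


m = tau / (g*L) = 328.4879 / (9.81 * 1.85) = 18.1000

18.1000 kg


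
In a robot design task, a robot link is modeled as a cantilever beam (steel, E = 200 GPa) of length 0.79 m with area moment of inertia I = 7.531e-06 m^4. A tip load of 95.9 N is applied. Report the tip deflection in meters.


delta = F*L^3/(3*E*I) = 95.9*0.79^3/(3*2.000e+11*7.531e-06)
      = 47.2824401/4518600 = 1.0464e-05

1.0464e-05 m


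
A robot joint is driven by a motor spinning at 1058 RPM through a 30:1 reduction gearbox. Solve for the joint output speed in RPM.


omega_joint = omega_motor / N = 1058 / 30 = 35.2667

35.2667 RPM


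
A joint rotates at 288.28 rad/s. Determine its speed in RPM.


RPM = 288.28 * 60/(2*pi) = 2752.8712

2752.8712 RPM


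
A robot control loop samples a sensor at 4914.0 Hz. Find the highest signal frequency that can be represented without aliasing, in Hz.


f_max = f_s/2 = 4914.0/2 = 2457.0000

2457.0000 Hz


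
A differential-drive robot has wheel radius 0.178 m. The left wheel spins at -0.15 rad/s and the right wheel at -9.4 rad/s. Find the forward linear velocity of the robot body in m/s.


v = r*(wR + wL)/2 = 0.178*(-9.4 + -0.15)/2 = -0.8499

-0.8499 m/s


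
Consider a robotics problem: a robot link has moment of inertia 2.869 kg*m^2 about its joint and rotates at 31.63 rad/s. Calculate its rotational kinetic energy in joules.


KE = (1/2)*I*omega^2 = 0.5*2.869*31.63^2 = 1435.1554

1435.1554 J


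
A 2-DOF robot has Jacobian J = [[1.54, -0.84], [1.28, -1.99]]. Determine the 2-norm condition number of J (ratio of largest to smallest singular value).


JJ^T eigenvalues: trace(JJ^T) = 8.6757, det(JJ^T) = det(J)^2 = 3.95771236
s_max^2 = (8.6757 + sqrt(59.43692105))/2 = 8.19261721
s_min^2 = (8.6757 - sqrt(59.43692105))/2 = 0.48308279
kappa = s_max/s_min = sqrt(8.19261721/0.48308279) = 4.1181

4.1181


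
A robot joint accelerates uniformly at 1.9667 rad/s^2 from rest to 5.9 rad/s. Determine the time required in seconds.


t = delta_omega / alpha = 5.9 / 1.9667 = 2.9999

2.9999 s


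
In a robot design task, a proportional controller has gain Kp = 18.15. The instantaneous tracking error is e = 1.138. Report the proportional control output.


u_P = Kp * e = 18.15 * 1.138 = 20.6547

20.6547


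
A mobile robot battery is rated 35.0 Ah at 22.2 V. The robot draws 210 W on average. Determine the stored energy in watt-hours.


E = capacity * V = 35.0*22.2 = 777.0000

777.0000 Wh


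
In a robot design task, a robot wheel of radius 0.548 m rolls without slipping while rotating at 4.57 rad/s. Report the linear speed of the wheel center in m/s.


v = omega * r = 4.57 * 0.548 = 2.5044

2.5044 m/s


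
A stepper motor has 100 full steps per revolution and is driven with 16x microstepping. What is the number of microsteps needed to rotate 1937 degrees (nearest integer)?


step_size = 360/(100*16) = 360/1600 = 0.225000 deg
n = 1937/(360/1600) = 1937*1600/360 = 8608.8889 -> 8609

8609 steps


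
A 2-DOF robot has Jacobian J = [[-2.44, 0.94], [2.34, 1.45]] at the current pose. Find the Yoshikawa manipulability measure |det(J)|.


det(J) = -2.44*1.45 - (0.94)*(2.34) = -5.7376
|det(J)| = 5.7376

5.7376


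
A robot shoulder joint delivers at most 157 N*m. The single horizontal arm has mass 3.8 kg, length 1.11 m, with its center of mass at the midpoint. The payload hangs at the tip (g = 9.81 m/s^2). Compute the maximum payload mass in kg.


tau_arm = m_arm*g*(L/2) = 3.8*9.81*1.11/2 = 20.6893 N*m
tau_payload = tau_max - tau_arm = 157 - 20.6893 = 136.3107
m_payload = tau_payload / (g*L) = 136.3107 / (9.81*1.11) = 12.5181

12.5181 kg
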